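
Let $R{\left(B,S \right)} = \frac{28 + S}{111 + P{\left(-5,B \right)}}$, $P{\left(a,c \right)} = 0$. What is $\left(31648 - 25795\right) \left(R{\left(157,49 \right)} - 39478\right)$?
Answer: $- \frac{8549244931}{37} \approx -2.3106 \cdot 10^{8}$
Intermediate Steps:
$R{\left(B,S \right)} = \frac{28}{111} + \frac{S}{111}$ ($R{\left(B,S \right)} = \frac{28 + S}{111 + 0} = \frac{28 + S}{111} = \left(28 + S\right) \frac{1}{111} = \frac{28}{111} + \frac{S}{111}$)
$\left(31648 - 25795\right) \left(R{\left(157,49 \right)} - 39478\right) = \left(31648 - 25795\right) \left(\left(\frac{28}{111} + \frac{1}{111} \cdot 49\right) - 39478\right) = \left(31648 - 25795\right) \left(\left(\frac{28}{111} + \frac{49}{111}\right) - 39478\right) = \left(31648 - 25795\right) \left(\frac{77}{111} - 39478\right) = 5853 \left(- \frac{4381981}{111}\right) = - \frac{8549244931}{37}$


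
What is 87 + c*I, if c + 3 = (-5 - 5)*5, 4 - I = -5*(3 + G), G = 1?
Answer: -1185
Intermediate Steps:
I = 24 (I = 4 - (-5)*(3 + 1) = 4 - (-5)*4 = 4 - 1*(-20) = 4 + 20 = 24)
c = -53 (c = -3 + (-5 - 5)*5 = -3 - 10*5 = -3 - 50 = -53)
87 + c*I = 87 - 53*24 = 87 - 1272 = -1185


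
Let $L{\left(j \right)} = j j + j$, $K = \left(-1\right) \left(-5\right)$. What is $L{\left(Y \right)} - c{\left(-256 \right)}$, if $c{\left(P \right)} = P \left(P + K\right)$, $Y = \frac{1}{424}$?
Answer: $- \frac{11551686231}{179776} \approx -64256.0$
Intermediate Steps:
$Y = \frac{1}{424} \approx 0.0023585$
$K = 5$
$L{\left(j \right)} = j + j^{2}$ ($L{\left(j \right)} = j^{2} + j = j + j^{2}$)
$c{\left(P \right)} = P \left(5 + P\right)$ ($c{\left(P \right)} = P \left(P + 5\right) = P \left(5 + P\right)$)
$L{\left(Y \right)} - c{\left(-256 \right)} = \frac{1 + \frac{1}{424}}{424} - - 256 \left(5 - 256\right) = \frac{1}{424} \cdot \frac{425}{424} - \left(-256\right) \left(-251\right) = \frac{425}{179776} - 64256 = - \frac{11551686231}{179776}$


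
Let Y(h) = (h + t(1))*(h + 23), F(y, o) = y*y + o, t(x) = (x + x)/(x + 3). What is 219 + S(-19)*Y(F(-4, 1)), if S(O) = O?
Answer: -13081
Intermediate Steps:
t(x) = 2*x/(3 + x) (t(x) = (2*x)/(3 + x) = 2*x/(3 + x))
F(y, o) = o + y**2 (F(y, o) = y**2 + o = o + y**2)
Y(h) = (1/2 + h)*(23 + h) (Y(h) = (h + 2*1/(3 + 1))*(h + 23) = (h + 2*1/4)*(23 + h) = (h + 2*1*(1/4))*(23 + h) = (h + 1/2)*(23 + h) = (1/2 + h)*(23 + h))
219 + S(-19)*Y(F(-4, 1)) = 219 - 19*(23/2 + (1 + (-4)**2)**2 + 47*(1 + (-4)**2)/2) = 219 - 19*(23/2 + (1 + 16)**2 + 47*(1 + 16)/2) = 219 - 19*(23/2 + 17**2 + (47/2)*17) = 219 - 19*(23/2 + 289 + 799/2) = 219 - 19*700 = 219 - 13300 = -13081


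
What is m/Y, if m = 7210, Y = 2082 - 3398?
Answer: -515/94 ≈ -5.4787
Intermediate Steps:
Y = -1316
m/Y = 7210/(-1316) = 7210*(-1/1316) = -515/94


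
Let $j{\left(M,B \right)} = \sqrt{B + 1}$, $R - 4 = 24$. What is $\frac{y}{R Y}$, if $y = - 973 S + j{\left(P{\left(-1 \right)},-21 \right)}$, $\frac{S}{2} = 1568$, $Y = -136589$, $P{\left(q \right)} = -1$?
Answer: $\frac{108976}{136589} - \frac{i \sqrt{5}}{1912246} \approx 0.79784 - 1.1693 \cdot 10^{-6} i$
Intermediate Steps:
$R = 28$ ($R = 4 + 24 = 28$)
$S = 3136$ ($S = 2 \cdot 1568 = 3136$)
$j{\left(M,B \right)} = \sqrt{1 + B}$
$y = -3051328 + 2 i \sqrt{5}$ ($y = \left(-973\right) 3136 + \sqrt{1 - 21} = -3051328 + \sqrt{-20} = -3051328 + 2 i \sqrt{5} \approx -3.0513 \cdot 10^{6} + 4.4721 i$)
$\frac{y}{R Y} = \frac{-3051328 + 2 i \sqrt{5}}{28 \left(-136589\right)} = \frac{-3051328 + 2 i \sqrt{5}}{-3824492} = \left(-3051328 + 2 i \sqrt{5}\right) \left(- \frac{1}{3824492}\right) = \frac{108976}{136589} - \frac{i \sqrt{5}}{1912246}$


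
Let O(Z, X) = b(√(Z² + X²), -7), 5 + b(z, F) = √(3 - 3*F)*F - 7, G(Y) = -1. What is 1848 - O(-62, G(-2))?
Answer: 1860 + 14*√6 ≈ 1894.3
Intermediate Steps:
b(z, F) = -12 + F*√(3 - 3*F) (b(z, F) = -5 + (√(3 - 3*F)*F - 7) = -5 + (F*√(3 - 3*F) - 7) = -5 + (-7 + F*√(3 - 3*F)) = -12 + F*√(3 - 3*F))
O(Z, X) = -12 - 14*√6 (O(Z, X) = -12 - 7*√(3 - 3*(-7)) = -12 - 7*√(3 + 21) = -12 - 14*√6)
1848 - O(-62, G(-2)) = 1848 - (-12 - 14*√6) = 1848 + (12 + 14*√6) = 1860 + 14*√6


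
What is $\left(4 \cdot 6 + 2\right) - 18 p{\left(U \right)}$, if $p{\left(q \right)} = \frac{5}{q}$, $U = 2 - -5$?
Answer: $\frac{92}{7} \approx 13.143$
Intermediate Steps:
$U = 7$ ($U = 2 + 5 = 7$)
$\left(4 \cdot 6 + 2\right) - 18 p{\left(U \right)} = \left(4 \cdot 6 + 2\right) - 18 \cdot \frac{5}{7} = \left(24 + 2\right) - 18 \cdot 5 \cdot \frac{1}{7} = 26 - \frac{90}{7} = \frac{92}{7}$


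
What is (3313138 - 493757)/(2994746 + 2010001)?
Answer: 2819381/5004747 ≈ 0.56334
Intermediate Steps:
(3313138 - 493757)/(2994746 + 2010001) = 2819381/5004747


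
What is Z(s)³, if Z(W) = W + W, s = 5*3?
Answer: 27000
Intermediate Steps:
s = 15
Z(W) = 2*W
Z(s)³ = (2*15)³ = 30³ = 27000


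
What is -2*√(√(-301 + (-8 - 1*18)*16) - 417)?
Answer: -2*√(-417 + I*√717) ≈ -1.3106 - 40.862*I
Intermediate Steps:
-2*√(√(-301 + (-8 - 1*18)*16) - 417) = -2*√(√(-301 + (-8 - 18)*16) - 417) = -2*√(√(-301 - 26*16) - 417) = -2*√(√(-301 - 416) - 417) = -2*√(√(-717) - 417) = -2*√(I*√717 - 417) = -2*√(-417 + I*√717)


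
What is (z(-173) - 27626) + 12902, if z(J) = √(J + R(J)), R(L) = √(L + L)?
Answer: -14724 + √(-173 + I*√346) ≈ -14723.0 + 13.172*I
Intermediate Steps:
R(L) = √2*√L (R(L) = √(2*L) = √2*√L)
z(J) = √(J + √2*√J)
(z(-173) - 27626) + 12902 = (√(-173 + √2*√(-173)) - 27626) + 12902 = (√(-173 + √2*(I*√173)) - 27626) + 12902 = (√(-173 + I*√346) - 27626) + 12902 = (-27626 + √(-173 + I*√346)) + 12902 = -14724 + √(-173 + I*√346)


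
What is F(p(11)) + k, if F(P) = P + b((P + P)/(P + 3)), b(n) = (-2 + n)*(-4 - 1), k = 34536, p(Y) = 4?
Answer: 241810/7 ≈ 34544.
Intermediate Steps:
b(n) = 10 - 5*n (b(n) = (-2 + n)*(-5) = 10 - 5*n)
F(P) = 10 + P - 10*P/(3 + P) (F(P) = P + (10 - 5*(P + P)/(P + 3)) = P + (10 - 5*2*P/(3 + P)) = P + (10 - 10*P/(3 + P)) = 10 + P - 10*P/(3 + P))
F(p(11)) + k = (30 + 4² + 3*4)/(3 + 4) + 34536 = (30 + 16 + 12)/7 + 34536 = (⅐)*58 + 34536 = 58/7 + 34536 = 241810/7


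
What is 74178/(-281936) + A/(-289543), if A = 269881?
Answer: -48783445135/40816297624 ≈ -1.1952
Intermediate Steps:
74178/(-281936) + A/(-289543) = 74178/(-281936) + 269881/(-289543) = 74178*(-1/281936) + 269881*(-1/289543) = -37089/140968 - 269881/289543 = -48783445135/40816297624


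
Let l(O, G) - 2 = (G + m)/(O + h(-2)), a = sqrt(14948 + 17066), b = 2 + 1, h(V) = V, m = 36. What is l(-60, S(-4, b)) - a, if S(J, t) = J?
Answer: 46/31 - sqrt(32014) ≈ -177.44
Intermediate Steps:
b = 3
a = sqrt(32014) ≈ 178.92
l(O, G) = 2 + (36 + G)/(-2 + O) (l(O, G) = 2 + (G + 36)/(O - 2) = 2 + (36 + G)/(-2 + O))
l(-60, S(-4, b)) - a = (32 - 4 + 2*(-60))/(-2 - 60) - sqrt(32014) = (32 - 4 - 120)/(-62) - sqrt(32014) = -1/62*(-92) - sqrt(32014) = 46/31 - sqrt(32014)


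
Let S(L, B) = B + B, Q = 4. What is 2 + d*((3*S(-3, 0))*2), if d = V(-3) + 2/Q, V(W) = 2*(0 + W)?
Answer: 2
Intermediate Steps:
S(L, B) = 2*B
V(W) = 2*W
d = -11/2 (d = 2*(-3) + 2/4 = -6 + 2*(¼) = -6 + ½ = -11/2 ≈ -5.5000)
2 + d*((3*S(-3, 0))*2) = 2 - 11*3*(2*0)*2/2 = 2 - 11*3*0*2/2 = 2 - 0*2 = 2 - 11/2*0 = 2 + 0 = 2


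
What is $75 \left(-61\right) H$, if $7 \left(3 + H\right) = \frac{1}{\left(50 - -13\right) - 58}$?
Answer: $\frac{95160}{7} \approx 13594.0$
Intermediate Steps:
$H = - \frac{104}{35}$ ($H = -3 + \frac{1}{7 \left(\left(50 - -13\right) - 58\right)} = -3 + \frac{1}{7 \left(\left(50 + 13\right) - 58\right)} = -3 + \frac{1}{7 \left(63 - 58\right)} = -3 + \frac{1}{7 \cdot 5} = -3 + \frac{1}{7} \cdot \frac{1}{5} = -3 + \frac{1}{35} = - \frac{104}{35} \approx -2.9714$)
$75 \left(-61\right) H = 75 \left(-61\right) \left(- \frac{104}{35}\right) = \left(-4575\right) \left(- \frac{104}{35}\right) = \frac{95160}{7}$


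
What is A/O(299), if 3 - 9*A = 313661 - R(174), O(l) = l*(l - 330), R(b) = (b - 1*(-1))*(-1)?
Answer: 8047/2139 ≈ 3.7620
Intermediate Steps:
R(b) = -1 - b (R(b) = (b + 1)*(-1) = (1 + b)*(-1) = -1 - b)
O(l) = l*(-330 + l)
A = -104611/3 (A = 1/3 - (313661 - (-1 - 1*174))/9 = 1/3 - (313661 - (-1 - 174))/9 = 1/3 - (313661 - 1*(-175))/9 = 1/3 - (313661 + 175)/9 = 1/3 - 1/9*313836 = 1/3 - 104612/3 = -104611/3 ≈ -34870.)
A/O(299) = -104611*1/(299*(-330 + 299))/3 = -104611/(3*(299*(-31))) = -104611/3/(-9269) = -104611/3*(-1/9269) = 8047/2139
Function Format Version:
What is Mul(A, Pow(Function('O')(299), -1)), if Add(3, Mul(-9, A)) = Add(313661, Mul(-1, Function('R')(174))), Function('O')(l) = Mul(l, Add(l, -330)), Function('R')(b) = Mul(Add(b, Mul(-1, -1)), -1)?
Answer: Rational(8047, 2139) ≈ 3.7620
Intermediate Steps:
Function('R')(b) = Add(-1, Mul(-1, b)) (Function('R')(b) = Mul(Add(b, 1), -1) = Mul(Add(1, b), -1) = Add(-1, Mul(-1, b)))
Function('O')(l) = Mul(l, Add(-330, l))
A = Rational(-104611, 3) (A = Add(Rational(1, 3), Mul(Rational(-1, 9), Add(313661, Mul(-1, Add(-1, Mul(-1, 174)))))) = Add(Rational(1, 3), Mul(Rational(-1, 9), Add(313661, Mul(-1, Add(-1, -174))))) = Add(Rational(1, 3), Mul(Rational(-1, 9), Add(313661, Mul(-1, -175)))) = Add(Rational(1, 3), Mul(Rational(-1, 9), Add(313661, 175))) = Add(Rational(1, 3), Mul(Rational(-1, 9), 313836)) = Add(Rational(1, 3), Rational(-104612, 3)) = Rational(-104611, 3) ≈ -34870.)
Mul(A, Pow(Function('O')(299), -1)) = Mul(Rational(-104611, 3), Pow(Mul(299, Add(-330, 299)), -1)) = Mul(Rational(-104611, 3), Pow(Mul(299, -31), -1)) = Mul(Rational(-104611, 3), Pow(-9269, -1)) = Mul(Rational(-104611, 3), Rational(-1, 9269)) = Rational(8047, 2139)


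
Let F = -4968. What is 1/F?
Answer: -1/4968 ≈ -0.00020129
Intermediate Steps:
1/F = 1/(-4968) = -1/4968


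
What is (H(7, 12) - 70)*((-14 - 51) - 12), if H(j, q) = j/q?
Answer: 64141/12 ≈ 5345.1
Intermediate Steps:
(H(7, 12) - 70)*((-14 - 51) - 12) = (7/12 - 70)*((-14 - 51) - 12) = (7*(1/12) - 70)*(-65 - 12) = (7/12 - 70)*(-77) = -833/12*(-77) = 64141/12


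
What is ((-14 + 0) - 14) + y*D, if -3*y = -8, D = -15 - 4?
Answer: -236/3 ≈ -78.667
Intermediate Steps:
D = -19
y = 8/3 (y = -⅓*(-8) = 8/3 ≈ 2.6667)
((-14 + 0) - 14) + y*D = ((-14 + 0) - 14) + (8/3)*(-19) = (-14 - 14) - 152/3 = -28 - 152/3 = -236/3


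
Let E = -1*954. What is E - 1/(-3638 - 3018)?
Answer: -6349823/6656 ≈ -954.00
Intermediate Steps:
E = -954
E - 1/(-3638 - 3018) = -954 - 1/(-3638 - 3018) = -954 - 1/(-6656) = -954 - 1*(-1/6656) = -954 + 1/6656 = -6349823/6656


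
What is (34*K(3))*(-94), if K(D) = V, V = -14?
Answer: 44744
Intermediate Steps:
K(D) = -14
(34*K(3))*(-94) = (34*(-14))*(-94) = -476*(-94) = 44744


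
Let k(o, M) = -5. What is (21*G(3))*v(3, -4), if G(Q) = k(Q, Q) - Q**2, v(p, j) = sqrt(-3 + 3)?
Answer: 0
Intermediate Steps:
v(p, j) = 0 (v(p, j) = sqrt(0) = 0)
G(Q) = -5 - Q**2
(21*G(3))*v(3, -4) = (21*(-5 - 1*3**2))*0 = (21*(-5 - 1*9))*0 = (21*(-5 - 9))*0 = (21*(-14))*0 = -294*0 = 0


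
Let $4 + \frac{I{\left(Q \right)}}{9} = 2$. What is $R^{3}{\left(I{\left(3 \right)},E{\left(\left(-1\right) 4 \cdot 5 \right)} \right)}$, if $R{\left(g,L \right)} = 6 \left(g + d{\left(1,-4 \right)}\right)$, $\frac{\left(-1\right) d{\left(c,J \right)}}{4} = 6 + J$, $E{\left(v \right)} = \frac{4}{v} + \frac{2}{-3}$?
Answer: $-3796416$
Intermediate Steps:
$I{\left(Q \right)} = -18$ ($I{\left(Q \right)} = -36 + 9 \cdot 2 = -36 + 18 = -18$)
$E{\left(v \right)} = - \frac{2}{3} + \frac{4}{v}$ ($E{\left(v \right)} = \frac{4}{v} + 2 \left(- \frac{1}{3}\right) = \frac{4}{v} - \frac{2}{3} = - \frac{2}{3} + \frac{4}{v}$)
$d{\left(c,J \right)} = -24 - 4 J$ ($d{\left(c,J \right)} = - 4 \left(6 + J\right) = -24 - 4 J$)
$R{\left(g,L \right)} = -48 + 6 g$ ($R{\left(g,L \right)} = 6 \left(g - 8\right) = 6 \left(-8 + g\right) = -48 + 6 g$)
$R^{3}{\left(I{\left(3 \right)},E{\left(\left(-1\right) 4 \cdot 5 \right)} \right)} = \left(-48 + 6 \left(-18\right)\right)^{3} = \left(-48 - 108\right)^{3} = \left(-156\right)^{3} = -3796416$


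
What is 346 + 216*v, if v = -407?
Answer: -87566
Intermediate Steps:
346 + 216*v = 346 + 216*(-407) = 346 - 87912 = -87566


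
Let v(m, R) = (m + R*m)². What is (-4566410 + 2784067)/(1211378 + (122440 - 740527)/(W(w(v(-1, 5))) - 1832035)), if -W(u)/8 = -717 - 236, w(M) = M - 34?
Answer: -1083908724991/736683988815 ≈ -1.4713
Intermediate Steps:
w(M) = -34 + M
W(u) = 7624 (W(u) = -8*(-717 - 236) = -8*(-953) = 7624)
(-4566410 + 2784067)/(1211378 + (122440 - 740527)/(W(w(v(-1, 5))) - 1832035)) = (-4566410 + 2784067)/(1211378 + (122440 - 740527)/(7624 - 1832035)) = -1782343/(1211378 - 618087/(-1824411)) = -1782343/(1211378 - 618087*(-1/1824411)) = -1782343/(1211378 + 206029/608137) = -1782343/736683988815/608137 = -1782343*608137/736683988815 = -1083908724991/736683988815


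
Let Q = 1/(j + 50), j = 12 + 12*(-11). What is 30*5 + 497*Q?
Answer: 1429/10 ≈ 142.90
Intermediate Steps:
j = -120 (j = 12 - 132 = -120)
Q = -1/70 (Q = 1/(-120 + 50) = 1/(-70) = -1/70 ≈ -0.014286)
30*5 + 497*Q = 30*5 + 497*(-1/70) = 150 - 71/10 = 1429/10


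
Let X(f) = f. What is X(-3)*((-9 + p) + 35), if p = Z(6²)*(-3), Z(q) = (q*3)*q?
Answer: 34914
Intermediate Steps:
Z(q) = 3*q² (Z(q) = (3*q)*q = 3*q²)
p = -11664 (p = (3*(6²)²)*(-3) = (3*36²)*(-3) = (3*1296)*(-3) = 3888*(-3) = -11664)
X(-3)*((-9 + p) + 35) = -3*((-9 - 11664) + 35) = -3*(-11673 + 35) = -3*(-11638) = 34914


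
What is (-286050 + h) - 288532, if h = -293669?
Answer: -868251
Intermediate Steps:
(-286050 + h) - 288532 = (-286050 - 293669) - 288532 = -579719 - 288532 = -868251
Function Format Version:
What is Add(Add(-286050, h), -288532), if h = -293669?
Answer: -868251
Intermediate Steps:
Add(Add(-286050, h), -288532) = Add(Add(-286050, -293669), -288532) = Add(-579719, -288532) = -868251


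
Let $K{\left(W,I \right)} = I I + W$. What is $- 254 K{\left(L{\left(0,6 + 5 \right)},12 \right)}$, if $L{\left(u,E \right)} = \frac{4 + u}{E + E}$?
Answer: $- \frac{402844}{11} \approx -36622.0$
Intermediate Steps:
$L{\left(u,E \right)} = \frac{4 + u}{2 E}$
$K{\left(W,I \right)} = W + I^{2}$ ($K{\left(W,I \right)} = I^{2} + W = W + I^{2}$)
$- 254 K{\left(L{\left(0,6 + 5 \right)},12 \right)} = - 254 \left(\frac{4 + 0}{2 \left(6 + 5\right)} + 12^{2}\right) = - 254 \left(\frac{1}{2} \cdot \frac{1}{11} \cdot 4 + 144\right) = - 254 \left(\frac{2}{11} + 144\right) = \left(-254\right) \frac{1586}{11} = - \frac{402844}{11}$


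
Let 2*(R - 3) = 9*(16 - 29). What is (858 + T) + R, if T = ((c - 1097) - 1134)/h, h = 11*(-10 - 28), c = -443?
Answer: 338119/418 ≈ 808.90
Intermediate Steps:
h = -418 (h = 11*(-38) = -418)
T = 1337/209 (T = ((-443 - 1097) - 1134)/(-418) = (-1540 - 1134)*(-1/418) = -2674*(-1/418) = 1337/209 ≈ 6.3971)
R = -111/2 (R = 3 + (9*(16 - 29))/2 = 3 + (9*(-13))/2 = 3 + (½)*(-117) = 3 - 117/2 = -111/2 ≈ -55.500)
(858 + T) + R = (858 + 1337/209) - 111/2 = 180659/209 - 111/2 = 338119/418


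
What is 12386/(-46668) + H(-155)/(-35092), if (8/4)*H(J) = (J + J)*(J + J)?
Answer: -5397272/3301761 ≈ -1.6347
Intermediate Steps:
H(J) = 2*J**2 (H(J) = ((J + J)*(J + J))/2 = ((2*J)*(2*J))/2 = (4*J**2)/2 = 2*J**2)
12386/(-46668) + H(-155)/(-35092) = 12386/(-46668) + (2*(-155)**2)/(-35092) = 12386*(-1/46668) + (2*24025)*(-1/35092) = -6193/23334 + 48050*(-1/35092) = -6193/23334 - 775/566 = -5397272/3301761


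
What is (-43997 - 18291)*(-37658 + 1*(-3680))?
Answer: 2574861344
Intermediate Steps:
(-43997 - 18291)*(-37658 + 1*(-3680)) = -62288*(-37658 - 3680) = -62288*(-41338) = 2574861344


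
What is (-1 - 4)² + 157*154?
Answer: 24203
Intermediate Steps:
(-1 - 4)² + 157*154 = (-5)² + 24178 = 25 + 24178 = 24203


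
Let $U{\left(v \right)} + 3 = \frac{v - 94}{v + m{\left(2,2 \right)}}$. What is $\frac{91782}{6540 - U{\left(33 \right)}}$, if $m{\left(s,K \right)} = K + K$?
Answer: $\frac{1697967}{121076} \approx 14.024$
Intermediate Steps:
$m{\left(s,K \right)} = 2 K$
$U{\left(v \right)} = -3 + \frac{-94 + v}{4 + v}$ ($U{\left(v \right)} = -3 + \frac{v - 94}{v + 2 \cdot 2} = -3 + \frac{-94 + v}{v + 4} = -3 + \frac{-94 + v}{4 + v}$)
$\frac{91782}{6540 - U{\left(33 \right)}} = \frac{91782}{6540 - \frac{2 \left(-53 - 33\right)}{4 + 33}} = \frac{91782}{6540 - \frac{2 \left(-53 - 33\right)}{37}} = \frac{91782}{6540 - 2 \cdot \frac{1}{37} \left(-86\right)} = \frac{91782}{6540 - - \frac{172}{37}} = \frac{91782}{6540 + \frac{172}{37}} = \frac{91782}{\frac{242152}{37}} = 91782 \cdot \frac{37}{242152} = \frac{1697967}{121076}$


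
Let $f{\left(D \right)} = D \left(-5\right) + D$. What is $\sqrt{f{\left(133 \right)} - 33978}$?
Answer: $i \sqrt{34510} \approx 185.77 i$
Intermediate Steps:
$f{\left(D \right)} = - 4 D$ ($f{\left(D \right)} = - 5 D + D = - 4 D$)
$\sqrt{f{\left(133 \right)} - 33978} = \sqrt{\left(-4\right) 133 - 33978} = \sqrt{-532 - 33978} = \sqrt{-34510} = i \sqrt{34510}$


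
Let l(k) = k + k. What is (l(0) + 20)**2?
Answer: 400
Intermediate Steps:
l(k) = 2*k
(l(0) + 20)**2 = (2*0 + 20)**2 = (0 + 20)**2 = 20**2 = 400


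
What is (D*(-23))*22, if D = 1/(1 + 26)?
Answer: -506/27 ≈ -18.741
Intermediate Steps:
D = 1/27 ≈ 0.037037
(D*(-23))*22 = ((1/27)*(-23))*22 = -23/27*22 = -506/27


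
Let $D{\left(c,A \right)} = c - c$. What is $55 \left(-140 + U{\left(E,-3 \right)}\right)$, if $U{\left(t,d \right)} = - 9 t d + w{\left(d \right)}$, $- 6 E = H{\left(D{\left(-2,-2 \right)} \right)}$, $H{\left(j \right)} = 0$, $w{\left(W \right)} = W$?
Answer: $-7865$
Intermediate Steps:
$D{\left(c,A \right)} = 0$
$E = 0$ ($E = \left(- \frac{1}{6}\right) 0 = 0$)
$U{\left(t,d \right)} = d - 9 d t$ ($U{\left(t,d \right)} = - 9 t d + d = - 9 d t + d = d - 9 d t$)
$55 \left(-140 + U{\left(E,-3 \right)}\right) = 55 \left(-140 - 3 \left(1 - 0\right)\right) = 55 \left(-140 - 3 \left(1 + 0\right)\right) = 55 \left(-140 - 3\right) = 55 \left(-143\right) = -7865$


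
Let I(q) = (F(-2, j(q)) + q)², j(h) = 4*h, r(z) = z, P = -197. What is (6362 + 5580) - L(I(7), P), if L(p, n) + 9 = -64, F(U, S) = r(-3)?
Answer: 12015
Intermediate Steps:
F(U, S) = -3
I(q) = (-3 + q)²
L(p, n) = -73 (L(p, n) = -9 - 64 = -73)
(6362 + 5580) - L(I(7), P) = (6362 + 5580) - 1*(-73) = 11942 + 73 = 12015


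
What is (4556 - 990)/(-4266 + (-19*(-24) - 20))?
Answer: -1783/1915 ≈ -0.93107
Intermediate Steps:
(4556 - 990)/(-4266 + (-19*(-24) - 20)) = 3566/(-4266 + (456 - 20)) = 3566/(-4266 + 436) = 3566/(-3830) = 3566*(-1/3830) = -1783/1915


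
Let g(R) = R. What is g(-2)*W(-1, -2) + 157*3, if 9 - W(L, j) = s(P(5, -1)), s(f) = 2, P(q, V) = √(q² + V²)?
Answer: 457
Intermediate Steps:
P(q, V) = √(V² + q²)
W(L, j) = 7 (W(L, j) = 9 - 1*2 = 9 - 2 = 7)
g(-2)*W(-1, -2) + 157*3 = -2*7 + 157*3 = -14 + 471 = 457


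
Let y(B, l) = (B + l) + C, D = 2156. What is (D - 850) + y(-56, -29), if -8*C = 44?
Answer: 2431/2 ≈ 1215.5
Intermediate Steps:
C = -11/2 (C = -⅛*44 = -11/2 ≈ -5.5000)
y(B, l) = -11/2 + B + l (y(B, l) = (B + l) - 11/2 = -11/2 + B + l)
(D - 850) + y(-56, -29) = (2156 - 850) + (-11/2 - 56 - 29) = 1306 - 181/2 = 2431/2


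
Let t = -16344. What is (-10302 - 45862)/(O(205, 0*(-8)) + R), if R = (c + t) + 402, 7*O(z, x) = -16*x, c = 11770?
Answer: 14041/1043 ≈ 13.462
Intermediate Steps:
O(z, x) = -16*x/7 (O(z, x) = (-16*x)/7 = -16*x/7)
R = -4172 (R = (11770 - 16344) + 402 = -4574 + 402 = -4172)
(-10302 - 45862)/(O(205, 0*(-8)) + R) = (-10302 - 45862)/(-0*(-8) - 4172) = -56164/(-16/7*0 - 4172) = -56164/(0 - 4172) = -56164/(-4172) = -56164*(-1/4172) = 14041/1043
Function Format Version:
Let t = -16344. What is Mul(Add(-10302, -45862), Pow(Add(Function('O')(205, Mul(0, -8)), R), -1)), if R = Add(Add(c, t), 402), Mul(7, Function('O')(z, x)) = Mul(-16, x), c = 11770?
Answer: Rational(14041, 1043) ≈ 13.462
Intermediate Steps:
Function('O')(z, x) = Mul(Rational(-16, 7), x) (Function('O')(z, x) = Mul(Rational(1, 7), Mul(-16, x)) = Mul(Rational(-16, 7), x))
R = -4172 (R = Add(Add(11770, -16344), 402) = Add(-4574, 402) = -4172)
Mul(Add(-10302, -45862), Pow(Add(Function('O')(205, Mul(0, -8)), R), -1)) = Mul(Add(-10302, -45862), Pow(Add(Mul(Rational(-16, 7), Mul(0, -8)), -4172), -1)) = Mul(-56164, Pow(Add(Mul(Rational(-16, 7), 0), -4172), -1)) = Mul(-56164, Pow(Add(0, -4172), -1)) = Mul(-56164, Pow(-4172, -1)) = Mul(-56164, Rational(-1, 4172)) = Rational(14041, 1043)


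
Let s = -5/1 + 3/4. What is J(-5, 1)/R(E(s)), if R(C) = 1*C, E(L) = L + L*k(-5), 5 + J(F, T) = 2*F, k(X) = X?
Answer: -15/17 ≈ -0.88235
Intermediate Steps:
s = -17/4 (s = -5*1 + 3*(¼) = -5 + ¾ = -17/4 ≈ -4.2500)
J(F, T) = -5 + 2*F
E(L) = -4*L (E(L) = L + L*(-5) = L - 5*L = -4*L)
R(C) = C
J(-5, 1)/R(E(s)) = (-5 + 2*(-5))/((-4*(-17/4))) = (-5 - 10)/17 = -15*1/17 = -15/17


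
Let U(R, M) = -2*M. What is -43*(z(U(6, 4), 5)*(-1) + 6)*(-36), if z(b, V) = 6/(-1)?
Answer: 18576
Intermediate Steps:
z(b, V) = -6 (z(b, V) = 6*(-1) = -6)
-43*(z(U(6, 4), 5)*(-1) + 6)*(-36) = -43*(-6*(-1) + 6)*(-36) = -43*(6 + 6)*(-36) = -43*12*(-36) = -516*(-36) = 18576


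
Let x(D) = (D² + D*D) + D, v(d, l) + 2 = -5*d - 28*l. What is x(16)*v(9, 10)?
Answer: -172656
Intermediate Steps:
v(d, l) = -2 - 28*l - 5*d (v(d, l) = -2 + (-5*d - 28*l) = -2 + (-28*l - 5*d) = -2 - 28*l - 5*d)
x(D) = D + 2*D² (x(D) = (D² + D²) + D = 2*D² + D = D + 2*D²)
x(16)*v(9, 10) = (16*(1 + 2*16))*(-2 - 28*10 - 5*9) = (16*(1 + 32))*(-2 - 280 - 45) = (16*33)*(-327) = 528*(-327) = -172656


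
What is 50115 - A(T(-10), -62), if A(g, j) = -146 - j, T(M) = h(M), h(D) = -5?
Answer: 50199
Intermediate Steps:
T(M) = -5
50115 - A(T(-10), -62) = 50115 - (-146 - 1*(-62)) = 50115 - (-146 + 62) = 50115 - 1*(-84) = 50115 + 84 = 50199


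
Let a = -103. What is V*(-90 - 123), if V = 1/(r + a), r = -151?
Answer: 213/254 ≈ 0.83858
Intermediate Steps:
V = -1/254 (V = 1/(-151 - 103) = 1/(-254) = -1/254 ≈ -0.0039370)
V*(-90 - 123) = -(-90 - 123)/254 = -1/254*(-213) = 213/254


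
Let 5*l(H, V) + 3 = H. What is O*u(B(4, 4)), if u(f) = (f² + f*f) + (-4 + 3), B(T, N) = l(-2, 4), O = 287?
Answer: 287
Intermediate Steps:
l(H, V) = -⅗ + H/5
B(T, N) = -1 (B(T, N) = -⅗ + (⅕)*(-2) = -⅗ - ⅖ = -1)
u(f) = -1 + 2*f² (u(f) = (f² + f²) - 1 = 2*f² - 1 = -1 + 2*f²)
O*u(B(4, 4)) = 287*(-1 + 2*(-1)²) = 287*(-1 + 2*1) = 287*(-1 + 2) = 287*1 = 287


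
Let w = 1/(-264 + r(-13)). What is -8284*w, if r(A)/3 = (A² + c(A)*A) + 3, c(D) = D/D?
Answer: -8284/213 ≈ -38.892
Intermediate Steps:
c(D) = 1
r(A) = 9 + 3*A + 3*A² (r(A) = 3*((A² + 1*A) + 3) = 3*((A² + A) + 3) = 3*((A + A²) + 3) = 3*(3 + A + A²) = 9 + 3*A + 3*A²)
w = 1/213 (w = 1/(-264 + (9 + 3*(-13) + 3*(-13)²)) = 1/(-264 + (9 - 39 + 3*169)) = 1/(-264 + (9 - 39 + 507)) = 1/(-264 + 477) = 1/213 ≈ 0.0046948)
-8284*w = -8284*1/213 = -8284/213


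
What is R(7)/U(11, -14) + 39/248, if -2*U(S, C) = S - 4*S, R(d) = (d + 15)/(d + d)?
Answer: 1315/5208 ≈ 0.25250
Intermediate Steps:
R(d) = (15 + d)/(2*d) (R(d) = (15 + d)/((2*d)) = (15 + d)*(1/(2*d)) = (15 + d)/(2*d))
U(S, C) = 3*S/2 (U(S, C) = -(S - 4*S)/2 = -(-3)*S/2 = 3*S/2)
R(7)/U(11, -14) + 39/248 = ((1/2)*(15 + 7)/7)/(((3/2)*11)) + 39/248 = ((1/2)*(1/7)*22)/(33/2) + 39*(1/248) = (11/7)*(2/33) + 39/248 = 2/21 + 39/248 = 1315/5208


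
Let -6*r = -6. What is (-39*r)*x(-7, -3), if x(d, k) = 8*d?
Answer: 2184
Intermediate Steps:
r = 1 (r = -⅙*(-6) = 1)
(-39*r)*x(-7, -3) = (-39*1)*(8*(-7)) = -39*(-56) = 2184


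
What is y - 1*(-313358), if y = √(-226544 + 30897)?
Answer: 313358 + I*√195647 ≈ 3.1336e+5 + 442.32*I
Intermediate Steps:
y = I*√195647 (y = √(-195647) = I*√195647 ≈ 442.32*I)
y - 1*(-313358) = I*√195647 - 1*(-313358) = I*√195647 + 313358 = 313358 + I*√195647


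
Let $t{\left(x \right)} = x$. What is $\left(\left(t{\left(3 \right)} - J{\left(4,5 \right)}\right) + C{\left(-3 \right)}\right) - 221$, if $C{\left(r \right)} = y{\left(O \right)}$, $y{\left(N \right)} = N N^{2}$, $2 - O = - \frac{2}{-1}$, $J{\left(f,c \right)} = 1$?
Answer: $-219$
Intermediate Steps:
$O = 0$ ($O = 2 - - \frac{2}{-1} = 2 - \left(-2\right) \left(-1\right) = 2 - 2 = 0$)
$y{\left(N \right)} = N^{3}$
$C{\left(r \right)} = 0$ ($C{\left(r \right)} = 0^{3} = 0$)
$\left(\left(t{\left(3 \right)} - J{\left(4,5 \right)}\right) + C{\left(-3 \right)}\right) - 221 = \left(\left(3 - 1\right) + 0\right) - 221 = \left(2 + 0\right) - 221 = 2 - 221 = -219$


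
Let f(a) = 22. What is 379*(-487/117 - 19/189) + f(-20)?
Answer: -3915592/2457 ≈ -1593.6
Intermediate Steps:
379*(-487/117 - 19/189) + f(-20) = 379*(-487/117 - 19/189) + 22 = 379*(-10474/2457) + 22 = -3969646/2457 + 22 = -3915592/2457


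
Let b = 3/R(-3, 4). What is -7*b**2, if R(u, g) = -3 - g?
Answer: -9/7 ≈ -1.2857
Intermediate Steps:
b = -3/7 (b = 3/(-3 - 1*4) = 3/(-3 - 4) = 3/(-7) = 3*(-1/7) = -3/7 ≈ -0.42857)
-7*b**2 = -7*(-3/7)**2 = -7*9/49 = -9/7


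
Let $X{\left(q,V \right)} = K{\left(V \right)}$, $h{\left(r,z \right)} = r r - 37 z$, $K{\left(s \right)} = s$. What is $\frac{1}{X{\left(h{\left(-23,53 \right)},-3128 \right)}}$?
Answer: $- \frac{1}{3128} \approx -0.00031969$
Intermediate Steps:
$h{\left(r,z \right)} = r^{2} - 37 z$
$X{\left(q,V \right)} = V$
$\frac{1}{X{\left(h{\left(-23,53 \right)},-3128 \right)}} = \frac{1}{-3128} = - \frac{1}{3128}$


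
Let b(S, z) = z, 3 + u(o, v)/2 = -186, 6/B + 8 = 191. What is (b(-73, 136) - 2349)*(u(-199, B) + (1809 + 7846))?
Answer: -20530001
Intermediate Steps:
B = 2/61 (B = 6/(-8 + 191) = 6/183 = 6*(1/183) = 2/61 ≈ 0.032787)
u(o, v) = -378 (u(o, v) = -6 + 2*(-186) = -6 - 372 = -378)
(b(-73, 136) - 2349)*(u(-199, B) + (1809 + 7846)) = (136 - 2349)*(-378 + (1809 + 7846)) = -2213*(-378 + 9655) = -2213*9277 = -20530001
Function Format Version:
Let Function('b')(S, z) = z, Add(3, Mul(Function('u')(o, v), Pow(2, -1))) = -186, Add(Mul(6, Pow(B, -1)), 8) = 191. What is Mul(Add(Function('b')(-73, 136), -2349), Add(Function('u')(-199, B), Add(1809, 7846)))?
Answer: -20530001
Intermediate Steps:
B = Rational(2, 61) (B = Mul(6, Pow(Add(-8, 191), -1)) = Mul(6, Pow(183, -1)) = Mul(6, Rational(1, 183)) = Rational(2, 61) ≈ 0.032787)
Function('u')(o, v) = -378 (Function('u')(o, v) = Add(-6, Mul(2, -186)) = Add(-6, -372) = -378)
Mul(Add(Function('b')(-73, 136), -2349), Add(Function('u')(-199, B), Add(1809, 7846))) = Mul(Add(136, -2349), Add(-378, Add(1809, 7846))) = Mul(-2213, Add(-378, 9655)) = Mul(-2213, 9277) = -20530001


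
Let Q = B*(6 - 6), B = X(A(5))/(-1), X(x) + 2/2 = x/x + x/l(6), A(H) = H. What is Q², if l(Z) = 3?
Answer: 0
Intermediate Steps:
X(x) = x/3 (X(x) = -1 + (x/x + x/3) = -1 + (1 + x*(⅓)) = -1 + (1 + x/3) = x/3)
B = -5/3 (B = ((⅓)*5)/(-1) = (5/3)*(-1) = -5/3 ≈ -1.6667)
Q = 0 (Q = -5*(6 - 6)/3 = -5/3*0 = 0)
Q² = 0² = 0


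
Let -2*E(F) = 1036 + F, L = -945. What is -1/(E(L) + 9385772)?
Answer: -2/18771453 ≈ -1.0654e-7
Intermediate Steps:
E(F) = -518 - F/2 (E(F) = -(1036 + F)/2 = -518 - F/2)
-1/(E(L) + 9385772) = -1/((-518 - ½*(-945)) + 9385772) = -1/((-518 + 945/2) + 9385772) = -1/(-91/2 + 9385772) = -1/18771453/2 = -1*2/18771453 = -2/18771453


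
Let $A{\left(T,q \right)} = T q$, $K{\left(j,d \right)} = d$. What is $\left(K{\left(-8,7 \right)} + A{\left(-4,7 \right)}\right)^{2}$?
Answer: $441$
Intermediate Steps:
$\left(K{\left(-8,7 \right)} + A{\left(-4,7 \right)}\right)^{2} = \left(7 - 28\right)^{2} = \left(-21\right)^{2} = 441$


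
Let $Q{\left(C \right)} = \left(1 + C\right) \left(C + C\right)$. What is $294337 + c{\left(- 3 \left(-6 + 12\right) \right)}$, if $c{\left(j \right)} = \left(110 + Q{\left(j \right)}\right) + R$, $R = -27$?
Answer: $295032$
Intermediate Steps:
$Q{\left(C \right)} = 2 C \left(1 + C\right)$ ($Q{\left(C \right)} = \left(1 + C\right) 2 C = 2 C \left(1 + C\right)$)
$c{\left(j \right)} = 83 + 2 j \left(1 + j\right)$ ($c{\left(j \right)} = \left(110 + 2 j \left(1 + j\right)\right) - 27 = 83 + 2 j \left(1 + j\right)$)
$294337 + c{\left(- 3 \left(-6 + 12\right) \right)} = 294337 + \left(83 + 2 \left(- 3 \left(-6 + 12\right)\right) \left(1 - 3 \left(-6 + 12\right)\right)\right) = 294337 + \left(83 + 2 \left(\left(-3\right) 6\right) \left(1 - 18\right)\right) = 294337 + \left(83 + 2 \left(-18\right) \left(1 - 18\right)\right) = 294337 + \left(83 + 2 \left(-18\right) \left(-17\right)\right) = 294337 + \left(83 + 612\right) = 294337 + 695 = 295032$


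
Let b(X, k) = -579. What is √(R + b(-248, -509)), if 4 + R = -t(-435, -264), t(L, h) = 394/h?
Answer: I*√2533047/66 ≈ 24.114*I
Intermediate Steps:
R = -331/132 (R = -4 - 394/(-264) = -4 - 394*(-1)/264 = -4 - 1*(-197/132) = -4 + 197/132 = -331/132 ≈ -2.5076)
√(R + b(-248, -509)) = √(-331/132 - 579) = √(-76759/132) = I*√2533047/66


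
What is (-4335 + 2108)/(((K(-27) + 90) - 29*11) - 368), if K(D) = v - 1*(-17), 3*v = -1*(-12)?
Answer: 2227/576 ≈ 3.8663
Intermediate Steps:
v = 4 (v = (-1*(-12))/3 = (⅓)*12 = 4)
K(D) = 21 (K(D) = 4 - 1*(-17) = 4 + 17 = 21)
(-4335 + 2108)/(((K(-27) + 90) - 29*11) - 368) = (-4335 + 2108)/(((21 + 90) - 29*11) - 368) = -2227/((111 - 319) - 368) = -2227/(-208 - 368) = -2227/(-576) = -2227*(-1/576) = 2227/576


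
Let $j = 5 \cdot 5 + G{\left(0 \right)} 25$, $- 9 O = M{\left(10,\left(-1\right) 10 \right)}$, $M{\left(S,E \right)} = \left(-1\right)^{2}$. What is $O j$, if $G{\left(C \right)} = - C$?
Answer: $- \frac{25}{9} \approx -2.7778$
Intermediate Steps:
$M{\left(S,E \right)} = 1$
$O = - \frac{1}{9}$ ($O = \left(- \frac{1}{9}\right) 1 = - \frac{1}{9} \approx -0.11111$)
$j = 25$ ($j = 5 \cdot 5 + \left(-1\right) 0 \cdot 25 = 25 + 0 \cdot 25 = 25 + 0 = 25$)
$O j = \left(- \frac{1}{9}\right) 25 = - \frac{25}{9}$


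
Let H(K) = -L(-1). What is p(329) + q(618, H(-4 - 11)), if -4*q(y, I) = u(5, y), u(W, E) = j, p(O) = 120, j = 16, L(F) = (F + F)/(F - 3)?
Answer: 116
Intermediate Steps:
L(F) = 2*F/(-3 + F) (L(F) = (2*F)/(-3 + F) = 2*F/(-3 + F))
H(K) = -½ (H(K) = -2*(-1)/(-3 - 1) = -2*(-1)/(-4) = -2*(-1)*(-1)/4 = -1*½ = -½)
u(W, E) = 16
q(y, I) = -4 (q(y, I) = -¼*16 = -4)
p(329) + q(618, H(-4 - 11)) = 120 - 4 = 116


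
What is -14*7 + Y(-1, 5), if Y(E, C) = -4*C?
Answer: -118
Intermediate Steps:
-14*7 + Y(-1, 5) = -14*7 - 4*5 = -98 - 20 = -118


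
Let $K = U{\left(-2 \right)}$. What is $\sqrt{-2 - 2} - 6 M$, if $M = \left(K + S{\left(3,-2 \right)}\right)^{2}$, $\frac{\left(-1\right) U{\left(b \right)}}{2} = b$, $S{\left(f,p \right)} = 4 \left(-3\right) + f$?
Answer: $-150 + 2 i \approx -150.0 + 2.0 i$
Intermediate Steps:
$S{\left(f,p \right)} = -12 + f$
$U{\left(b \right)} = - 2 b$
$K = 4$ ($K = \left(-2\right) \left(-2\right) = 4$)
$M = 25$ ($M = \left(4 + \left(-12 + 3\right)\right)^{2} = \left(4 - 9\right)^{2} = \left(-5\right)^{2} = 25$)
$\sqrt{-2 - 2} - 6 M = \sqrt{-2 - 2} - 150 = \sqrt{-4} - 150 = 2 i - 150 = -150 + 2 i$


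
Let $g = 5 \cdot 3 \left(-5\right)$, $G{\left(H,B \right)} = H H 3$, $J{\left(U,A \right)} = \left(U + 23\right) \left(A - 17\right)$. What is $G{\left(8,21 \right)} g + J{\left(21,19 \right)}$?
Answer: $-14312$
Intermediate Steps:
$J{\left(U,A \right)} = \left(-17 + A\right) \left(23 + U\right)$ ($J{\left(U,A \right)} = \left(23 + U\right) \left(-17 + A\right) = \left(-17 + A\right) \left(23 + U\right)$)
$G{\left(H,B \right)} = 3 H^{2}$ ($G{\left(H,B \right)} = H^{2} \cdot 3 = 3 H^{2}$)
$g = -75$ ($g = 15 \left(-5\right) = -75$)
$G{\left(8,21 \right)} g + J{\left(21,19 \right)} = 3 \cdot 8^{2} \left(-75\right) + \left(-391 - 357 + 23 \cdot 19 + 19 \cdot 21\right) = 3 \cdot 64 \left(-75\right) + \left(-391 - 357 + 437 + 399\right) = 192 \left(-75\right) + 88 = -14400 + 88 = -14312$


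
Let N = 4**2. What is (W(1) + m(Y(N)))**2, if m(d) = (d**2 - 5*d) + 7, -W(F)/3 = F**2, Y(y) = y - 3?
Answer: 11664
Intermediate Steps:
N = 16
Y(y) = -3 + y
W(F) = -3*F**2
m(d) = 7 + d**2 - 5*d
(W(1) + m(Y(N)))**2 = (-3*1**2 + (7 + (-3 + 16)**2 - 5*(-3 + 16)))**2 = (-3*1 + (7 + 13**2 - 5*13))**2 = (-3 + (7 + 169 - 65))**2 = (-3 + 111)**2 = 108**2 = 11664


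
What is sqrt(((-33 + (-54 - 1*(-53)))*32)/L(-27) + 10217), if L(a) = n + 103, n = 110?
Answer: sqrt(463303329)/213 ≈ 101.05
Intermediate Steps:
L(a) = 213 (L(a) = 110 + 103 = 213)
sqrt(((-33 + (-54 - 1*(-53)))*32)/L(-27) + 10217) = sqrt(((-33 + (-54 - 1*(-53)))*32)/213 + 10217) = sqrt(((-33 + (-54 + 53))*32)*(1/213) + 10217) = sqrt(((-33 - 1)*32)*(1/213) + 10217) = sqrt(-34*32*(1/213) + 10217) = sqrt(-1088*1/213 + 10217) = sqrt(-1088/213 + 10217) = sqrt(2175133/213) = sqrt(463303329)/213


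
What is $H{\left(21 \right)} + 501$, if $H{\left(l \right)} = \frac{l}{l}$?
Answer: $502$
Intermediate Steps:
$H{\left(l \right)} = 1$
$H{\left(21 \right)} + 501 = 1 + 501 = 502$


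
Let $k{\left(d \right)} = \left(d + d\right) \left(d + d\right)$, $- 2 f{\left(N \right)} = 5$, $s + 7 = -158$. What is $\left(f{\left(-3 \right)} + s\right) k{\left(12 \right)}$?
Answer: $-96480$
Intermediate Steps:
$s = -165$ ($s = -7 - 158 = -165$)
$f{\left(N \right)} = - \frac{5}{2}$ ($f{\left(N \right)} = \left(- \frac{1}{2}\right) 5 = - \frac{5}{2}$)
$k{\left(d \right)} = 4 d^{2}$ ($k{\left(d \right)} = 2 d 2 d = 4 d^{2}$)
$\left(f{\left(-3 \right)} + s\right) k{\left(12 \right)} = \left(- \frac{5}{2} - 165\right) 4 \cdot 12^{2} = - \frac{335 \cdot 4 \cdot 144}{2} = \left(- \frac{335}{2}\right) 576 = -96480$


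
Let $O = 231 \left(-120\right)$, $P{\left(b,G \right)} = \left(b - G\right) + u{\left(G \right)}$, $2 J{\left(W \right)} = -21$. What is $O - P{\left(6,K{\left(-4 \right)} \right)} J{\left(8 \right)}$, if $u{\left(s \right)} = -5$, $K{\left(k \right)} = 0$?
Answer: $- \frac{55419}{2} \approx -27710.0$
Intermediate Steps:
$J{\left(W \right)} = - \frac{21}{2}$ ($J{\left(W \right)} = \frac{1}{2} \left(-21\right) = - \frac{21}{2}$)
$P{\left(b,G \right)} = -5 + b - G$ ($P{\left(b,G \right)} = \left(b - G\right) - 5 = -5 + b - G$)
$O = -27720$
$O - P{\left(6,K{\left(-4 \right)} \right)} J{\left(8 \right)} = -27720 - \left(-5 + 6 - 0\right) \left(- \frac{21}{2}\right) = -27720 - \left(-5 + 6 + 0\right) \left(- \frac{21}{2}\right) = -27720 - 1 \left(- \frac{21}{2}\right) = -27720 - - \frac{21}{2} = -27720 + \frac{21}{2} = - \frac{55419}{2}$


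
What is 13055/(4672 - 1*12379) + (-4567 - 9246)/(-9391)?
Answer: -2306102/10339491 ≈ -0.22304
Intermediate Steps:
13055/(4672 - 1*12379) + (-4567 - 9246)/(-9391) = 13055/(4672 - 12379) - 13813*(-1/9391) = 13055/(-7707) + 13813/9391 = 13055*(-1/7707) + 13813/9391 = -1865/1101 + 13813/9391 = -2306102/10339491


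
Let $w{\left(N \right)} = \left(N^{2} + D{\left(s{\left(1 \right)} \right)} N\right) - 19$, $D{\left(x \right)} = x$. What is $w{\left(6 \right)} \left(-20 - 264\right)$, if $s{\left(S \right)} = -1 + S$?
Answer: $-4828$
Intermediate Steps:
$w{\left(N \right)} = -19 + N^{2}$ ($w{\left(N \right)} = \left(N^{2} + \left(-1 + 1\right) N\right) - 19 = \left(N^{2} + 0 N\right) - 19 = \left(N^{2} + 0\right) - 19 = N^{2} - 19 = -19 + N^{2}$)
$w{\left(6 \right)} \left(-20 - 264\right) = \left(-19 + 6^{2}\right) \left(-20 - 264\right) = \left(-19 + 36\right) \left(-284\right) = 17 \left(-284\right) = -4828$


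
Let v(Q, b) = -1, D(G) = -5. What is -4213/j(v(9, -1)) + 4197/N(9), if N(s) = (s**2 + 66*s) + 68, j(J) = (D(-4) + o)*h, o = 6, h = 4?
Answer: -3113471/2972 ≈ -1047.6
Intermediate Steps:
j(J) = 4 (j(J) = (-5 + 6)*4 = 1*4 = 4)
N(s) = 68 + s**2 + 66*s
-4213/j(v(9, -1)) + 4197/N(9) = -4213/4 + 4197/(68 + 9**2 + 66*9) = -4213*1/4 + 4197/(68 + 81 + 594) = -4213/4 + 4197/743 = -3113471/2972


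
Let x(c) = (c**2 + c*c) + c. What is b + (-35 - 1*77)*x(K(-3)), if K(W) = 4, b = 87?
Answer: -3945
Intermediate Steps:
x(c) = c + 2*c**2 (x(c) = (c**2 + c**2) + c = 2*c**2 + c = c + 2*c**2)
b + (-35 - 1*77)*x(K(-3)) = 87 + (-35 - 1*77)*(4*(1 + 2*4)) = 87 + (-35 - 77)*(4*(1 + 8)) = 87 - 448*9 = 87 - 112*36 = 87 - 4032 = -3945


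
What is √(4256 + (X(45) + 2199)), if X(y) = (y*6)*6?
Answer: 5*√323 ≈ 89.861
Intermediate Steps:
X(y) = 36*y (X(y) = (6*y)*6 = 36*y)
√(4256 + (X(45) + 2199)) = √(4256 + (36*45 + 2199)) = √(4256 + (1620 + 2199)) = √(4256 + 3819) = √8075 = 5*√323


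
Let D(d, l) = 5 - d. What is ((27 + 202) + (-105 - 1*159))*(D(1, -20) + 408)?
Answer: -14420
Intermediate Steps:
((27 + 202) + (-105 - 1*159))*(D(1, -20) + 408) = ((27 + 202) + (-105 - 1*159))*((5 - 1*1) + 408) = (229 + (-105 - 159))*((5 - 1) + 408) = (229 - 264)*(4 + 408) = -35*412 = -14420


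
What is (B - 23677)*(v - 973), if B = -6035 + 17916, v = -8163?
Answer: 107768256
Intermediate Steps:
B = 11881
(B - 23677)*(v - 973) = (11881 - 23677)*(-8163 - 973) = -11796*(-9136) = 107768256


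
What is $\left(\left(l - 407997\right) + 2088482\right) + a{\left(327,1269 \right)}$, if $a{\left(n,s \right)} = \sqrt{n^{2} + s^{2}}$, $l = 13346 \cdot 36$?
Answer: $2160941 + 3 \sqrt{190810} \approx 2.1623 \cdot 10^{6}$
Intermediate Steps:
$l = 480456$
$\left(\left(l - 407997\right) + 2088482\right) + a{\left(327,1269 \right)} = \left(\left(480456 - 407997\right) + 2088482\right) + \sqrt{327^{2} + 1269^{2}} = \left(\left(480456 - 407997\right) + 2088482\right) + \sqrt{106929 + 1610361} = \left(72459 + 2088482\right) + \sqrt{1717290} = 2160941 + 3 \sqrt{190810}$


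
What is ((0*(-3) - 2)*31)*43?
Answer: -2666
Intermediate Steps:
((0*(-3) - 2)*31)*43 = ((0 - 2)*31)*43 = -2*31*43 = -62*43 = -2666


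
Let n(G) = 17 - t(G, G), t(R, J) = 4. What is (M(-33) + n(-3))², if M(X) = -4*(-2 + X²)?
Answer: 18792225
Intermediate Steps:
M(X) = 8 - 4*X²
n(G) = 13 (n(G) = 17 - 1*4 = 17 - 4 = 13)
(M(-33) + n(-3))² = ((8 - 4*(-33)²) + 13)² = ((8 - 4*1089) + 13)² = ((8 - 4356) + 13)² = (-4348 + 13)² = (-4335)² = 18792225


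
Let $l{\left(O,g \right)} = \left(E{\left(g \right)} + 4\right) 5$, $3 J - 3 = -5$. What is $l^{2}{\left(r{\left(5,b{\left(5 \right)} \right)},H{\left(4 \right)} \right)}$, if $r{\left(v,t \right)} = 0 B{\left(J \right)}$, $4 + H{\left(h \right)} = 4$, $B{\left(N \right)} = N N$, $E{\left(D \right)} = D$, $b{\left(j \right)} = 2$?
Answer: $400$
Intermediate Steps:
$J = - \frac{2}{3}$ ($J = 1 + \frac{1}{3} \left(-5\right) = 1 - \frac{5}{3} = - \frac{2}{3} \approx -0.66667$)
$B{\left(N \right)} = N^{2}$
$H{\left(h \right)} = 0$ ($H{\left(h \right)} = -4 + 4 = 0$)
$r{\left(v,t \right)} = 0$ ($r{\left(v,t \right)} = 0 \left(- \frac{2}{3}\right)^{2} = 0 \cdot \frac{4}{9} = 0$)
$l{\left(O,g \right)} = 20 + 5 g$ ($l{\left(O,g \right)} = \left(g + 4\right) 5 = \left(4 + g\right) 5 = 20 + 5 g$)
$l^{2}{\left(r{\left(5,b{\left(5 \right)} \right)},H{\left(4 \right)} \right)} = \left(20 + 5 \cdot 0\right)^{2} = \left(20 + 0\right)^{2} = 20^{2} = 400$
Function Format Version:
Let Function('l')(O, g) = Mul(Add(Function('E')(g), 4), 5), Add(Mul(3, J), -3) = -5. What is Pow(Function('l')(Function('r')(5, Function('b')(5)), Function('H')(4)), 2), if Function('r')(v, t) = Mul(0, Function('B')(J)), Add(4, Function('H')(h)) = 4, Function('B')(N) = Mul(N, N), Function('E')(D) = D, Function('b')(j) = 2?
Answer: 400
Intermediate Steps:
J = Rational(-2, 3) (J = Add(1, Mul(Rational(1, 3), -5)) = Add(1, Rational(-5, 3)) = Rational(-2, 3) ≈ -0.66667)
Function('B')(N) = Pow(N, 2)
Function('H')(h) = 0 (Function('H')(h) = Add(-4, 4) = 0)
Function('r')(v, t) = 0 (Function('r')(v, t) = Mul(0, Pow(Rational(-2, 3), 2)) = Mul(0, Rational(4, 9)) = 0)
Function('l')(O, g) = Add(20, Mul(5, g)) (Function('l')(O, g) = Mul(Add(g, 4), 5) = Mul(Add(4, g), 5) = Add(20, Mul(5, g)))
Pow(Function('l')(Function('r')(5, Function('b')(5)), Function('H')(4)), 2) = Pow(Add(20, Mul(5, 0)), 2) = Pow(Add(20, 0), 2) = Pow(20, 2) = 400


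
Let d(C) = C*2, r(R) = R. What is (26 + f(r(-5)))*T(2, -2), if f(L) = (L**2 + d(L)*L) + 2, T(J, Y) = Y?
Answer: -206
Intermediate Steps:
d(C) = 2*C
f(L) = 2 + 3*L**2 (f(L) = (L**2 + (2*L)*L) + 2 = (L**2 + 2*L**2) + 2 = 3*L**2 + 2 = 2 + 3*L**2)
(26 + f(r(-5)))*T(2, -2) = (26 + (2 + 3*(-5)**2))*(-2) = (26 + (2 + 3*25))*(-2) = (26 + (2 + 75))*(-2) = (26 + 77)*(-2) = 103*(-2) = -206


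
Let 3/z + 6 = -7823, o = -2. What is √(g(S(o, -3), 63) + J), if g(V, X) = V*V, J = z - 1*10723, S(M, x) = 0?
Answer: I*√657247446730/7829 ≈ 103.55*I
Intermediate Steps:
z = -3/7829 (z = 3/(-6 - 7823) = 3/(-7829) = 3*(-1/7829) = -3/7829 ≈ -0.00038319)
J = -83950370/7829 (J = -3/7829 - 1*10723 = -3/7829 - 10723 = -83950370/7829 ≈ -10723.)
g(V, X) = V²
√(g(S(o, -3), 63) + J) = √(0² - 83950370/7829) = √(0 - 83950370/7829) = √(-83950370/7829) = I*√657247446730/7829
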